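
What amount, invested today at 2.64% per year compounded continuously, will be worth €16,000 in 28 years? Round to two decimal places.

P = A·e^(−rt) = 16,000·e^(−0.7392).
e^(−0.7392) ≈ 0.47749575937, so P ≈ 7,639.9321.

€7,639.93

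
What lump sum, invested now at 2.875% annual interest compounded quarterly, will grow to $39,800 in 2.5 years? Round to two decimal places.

Periodic rate = 2.875%/4 = 0.0071875; 10 periods.
P = 39,800/(1 + 0.0071875)^10 ≈ 39,800/1.0742448292 ≈ 37,049.2824.

$37,049.28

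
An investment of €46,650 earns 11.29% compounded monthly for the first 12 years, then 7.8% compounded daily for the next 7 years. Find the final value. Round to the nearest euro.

€310,158

Phase 1: 46,650·(1 + 0.1129/12)^144 ≈ 179,673.1589.
Phase 2: 179,673.1589·(1 + 0.078/365)^2555 ≈ 310,157.7643.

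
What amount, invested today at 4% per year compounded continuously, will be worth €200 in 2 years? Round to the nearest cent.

P = A·e^(−rt) = 200·e^(−0.08).
e^(−0.08) ≈ 0.923116346, so P ≈ 184.6233.

€184.62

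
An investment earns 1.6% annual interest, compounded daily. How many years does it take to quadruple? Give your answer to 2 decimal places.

(1 + 0.0000438356)^(365t) = 4.
365t = ln 4 / ln(1 + 0.0000438356) ≈ 1.3863/4.38347e-05 ≈ 31625.5333.
t ≈ 86.6453.

86.65 years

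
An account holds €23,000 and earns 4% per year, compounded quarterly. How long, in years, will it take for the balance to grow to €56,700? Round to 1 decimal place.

22.7 years

(1 + 0.01)^(4t) = 56,700/23,000 = 2.4652.
4t·ln(1 + 0.01) = ln(2.4652); 4t = 0.90228/0.00995033 ≈ 90.6784.
t ≈ 22.6696 years.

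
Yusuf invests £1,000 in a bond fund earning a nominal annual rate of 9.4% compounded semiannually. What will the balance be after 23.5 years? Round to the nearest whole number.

Growth factor = (1 + 0.047)^47 ≈ 8.659524373.
A ≈ 1,000 × 8.659524373 ≈ 8,659.5244.

£8,660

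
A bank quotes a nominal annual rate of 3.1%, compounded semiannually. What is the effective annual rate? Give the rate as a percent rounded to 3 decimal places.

3.124%

One year is 2 periods at 0.0155 each: (1 + 0.0155)^2 ≈ 1.03124.
EAR = 1.03124 − 1 ≈ 3.12403%.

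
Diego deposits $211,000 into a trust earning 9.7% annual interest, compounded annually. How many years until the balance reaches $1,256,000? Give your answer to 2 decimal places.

We need (1 + 0.097)^t = 5.9526, so t = ln 5.9526 / ln 1.097 ≈ 19.2681.

19.27 years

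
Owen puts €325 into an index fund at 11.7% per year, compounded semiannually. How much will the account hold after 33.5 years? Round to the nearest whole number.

Periodic rate = 11.7%/2 = 0.0585; periods = 2·33.5 = 67.
A = 325·(1 + 0.0585)^67 ≈ 325·45.111552952 ≈ 14,661.2547.

€14,661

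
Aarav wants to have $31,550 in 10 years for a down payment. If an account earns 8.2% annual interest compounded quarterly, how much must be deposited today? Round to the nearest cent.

Growth factor = (1 + 0.0205)^40 ≈ 2.2517509886.
P = 31,550/2.2517509886 ≈ 14,011.3184.

$14,011.32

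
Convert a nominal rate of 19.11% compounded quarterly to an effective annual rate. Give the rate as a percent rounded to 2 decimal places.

One year is 4 periods at 0.047775 each: (1 + 0.047775)^4 ≈ 1.205236.
EAR = 1.205236 − 1 ≈ 20.52361%.

20.52%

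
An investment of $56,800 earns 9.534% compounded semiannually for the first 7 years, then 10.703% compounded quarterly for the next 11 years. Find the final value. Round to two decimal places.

Phase 1: 56,800·(1 + 0.04767)^14 ≈ 109,016.3027.
Phase 2: 109,016.3027·(1 + 0.0267575)^44 ≈ 348,400.1544.

$348,400.15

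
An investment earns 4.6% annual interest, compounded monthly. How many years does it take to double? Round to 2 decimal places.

(1 + 0.00383333)^(12t) = 2.
12t = ln 2 / ln(1 + 0.00383333) ≈ 0.69315/0.003826 ≈ 181.1674.
t ≈ 15.0973.

15.10 years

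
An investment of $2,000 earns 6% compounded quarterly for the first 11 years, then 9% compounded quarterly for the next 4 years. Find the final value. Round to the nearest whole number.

$5,497

Phase 1: 2,000·(1 + 0.015)^44 ≈ 3,850.6660.
Phase 2: 3,850.6660·(1 + 0.0225)^16 ≈ 5,497.2935.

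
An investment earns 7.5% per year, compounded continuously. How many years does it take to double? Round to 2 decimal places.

e^(0.075t) = 2, so 0.075t = ln 2 ≈ 0.69315.
t ≈ 0.69315/0.075 ≈ 9.2420.

9.24 years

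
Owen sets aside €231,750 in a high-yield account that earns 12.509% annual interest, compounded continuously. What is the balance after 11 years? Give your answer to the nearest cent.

€917,496.90

A = P·e^(rt) = 231,750·e^(0.12509·11) = 231,750·e^1.37599.
e^1.37599 ≈ 3.9589941877, so A ≈ 917,496.9030.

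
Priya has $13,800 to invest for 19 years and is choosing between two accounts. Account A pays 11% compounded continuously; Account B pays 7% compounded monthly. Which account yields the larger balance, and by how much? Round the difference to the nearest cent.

A: e^(0.11·19) = e^2.09 ≈ 8.08491516431, so 13,800 × 8.08491516431 ≈ 111,571.8293.
B: (1 + 0.07/12)^228 ≈ 3.7664610734, so 13,800 × 3.7664610734 ≈ 51,977.1628.
Difference ≈ 59,594.6665 in favor of A.

Account A, by $59,594.67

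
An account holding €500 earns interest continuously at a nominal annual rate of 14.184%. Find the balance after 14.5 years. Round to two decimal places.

€3,909.98

A = P·e^(rt) = 500·e^(0.14184·14.5) = 500·e^2.05668.
e^2.05668 ≈ 7.819964383, so A ≈ 3,909.9822.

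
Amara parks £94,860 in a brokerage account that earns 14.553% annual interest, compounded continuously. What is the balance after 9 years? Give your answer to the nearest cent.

A = P·e^(rt) = 94,860·e^(0.14553·9) = 94,860·e^1.30977.
e^1.30977 ≈ 3.70532139028, so A ≈ 351,486.7871.

£351,486.79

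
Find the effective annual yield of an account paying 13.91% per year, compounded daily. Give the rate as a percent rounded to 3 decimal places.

EAR = (1 + 13.91%/365)^365 − 1 = (1 + 0.000381096)^365 − 1.
(1 + 0.000381096)^365 ≈ 1.149209, so EAR ≈ 14.92086%.

14.921%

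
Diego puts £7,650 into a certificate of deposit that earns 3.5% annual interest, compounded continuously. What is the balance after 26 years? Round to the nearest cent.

£19,005.07

A = P·e^(rt) = 7,650·e^(0.035·26) = 7,650·e^0.91.
e^0.91 ≈ 2.4843225334, so A ≈ 19,005.0674.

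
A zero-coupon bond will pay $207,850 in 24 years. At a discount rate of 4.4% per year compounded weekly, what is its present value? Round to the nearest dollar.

Growth factor = (1 + 0.044/52)^1248 ≈ 2.87356518226.
P = 207,850/2.87356518226 ≈ 72,331.7506.

$72,332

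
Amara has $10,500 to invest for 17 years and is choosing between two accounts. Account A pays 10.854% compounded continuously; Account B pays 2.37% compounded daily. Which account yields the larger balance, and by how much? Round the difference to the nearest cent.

Account A growth factor: e^(0.10854·17) = e^1.84518 ≈ 6.3292389509; balance ≈ 66,457.0090.
Account B growth factor: (1 + 0.0237/365)^6205 ≈ 1.496137699; balance ≈ 15,709.4458.
Account A is larger by 50,747.5631.

Account A, by $50,747.56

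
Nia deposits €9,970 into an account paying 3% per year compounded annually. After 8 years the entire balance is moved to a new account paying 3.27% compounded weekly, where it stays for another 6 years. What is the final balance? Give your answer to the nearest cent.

€15,366.49

Phase 1: 9,970·(1 + 0.03)^8 ≈ 12,629.6977.
Phase 2: 12,629.6977·(1 + 0.0327/52)^312 ≈ 15,366.4927.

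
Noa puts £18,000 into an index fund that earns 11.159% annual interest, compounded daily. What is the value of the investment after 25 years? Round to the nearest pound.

£292,860

Periodic rate = 11.159%/365 = 0.000305726; periods = 365·25 = 9125.
A = 18,000·(1 + 0.11159/365)^9125 ≈ 18,000·16.2700116505 ≈ 292,860.2097.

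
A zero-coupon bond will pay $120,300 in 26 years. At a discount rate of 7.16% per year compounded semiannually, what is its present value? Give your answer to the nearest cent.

Growth factor = (1 + 0.0358)^52 ≈ 6.22797911398.
P = 120,300/6.22797911398 ≈ 19,316.0571.

$19,316.06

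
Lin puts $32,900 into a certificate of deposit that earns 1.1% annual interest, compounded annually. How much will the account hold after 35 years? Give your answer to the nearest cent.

$48,248.78

Annual rate = 1.1% = 0.011; years = 35.
A = 32,900·(1 + 0.011)^35 ≈ 32,900·1.4665282919 ≈ 48,248.7808.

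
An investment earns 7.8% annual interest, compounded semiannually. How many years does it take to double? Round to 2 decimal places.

9.06 years

(1 + 0.039)^(2t) = 2.
2t = ln 2 / ln(1 + 0.039) ≈ 0.69315/0.0382587 ≈ 18.1174.
t ≈ 9.0587.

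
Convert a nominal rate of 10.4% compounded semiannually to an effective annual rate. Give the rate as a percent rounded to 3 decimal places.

10.670%

EAR = (1 + 10.4%/2)^2 − 1 = (1 + 0.052)^2 − 1.
(1 + 0.052)^2 ≈ 1.106704, so EAR ≈ 10.67040%.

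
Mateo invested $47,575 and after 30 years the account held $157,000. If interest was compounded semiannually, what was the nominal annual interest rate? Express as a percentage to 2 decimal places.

4.02%

The 60-period growth factor is 157,000/47,575 = 3.30005.
r/2 = 3.30005^(1/60) − 1 ≈ 0.0200983, so r ≈ 2·0.0200983 = 4.01966%.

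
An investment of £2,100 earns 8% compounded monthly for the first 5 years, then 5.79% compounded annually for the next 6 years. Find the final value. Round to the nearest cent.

£4,385.59

Phase 1: 2,100·(1 + 0.08/12)^60 ≈ 3,128.6760.
Phase 2: 3,128.6760·(1 + 0.0579)^6 ≈ 4,385.5927.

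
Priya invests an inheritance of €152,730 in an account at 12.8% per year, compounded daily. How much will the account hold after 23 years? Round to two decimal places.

Periodic rate = 12.8%/365 = 0.000350685; periods = 365·23 = 8395.
A = 152,730·(1 + 0.128/365)^8395 ≈ 152,730·18.98186239477 ≈ 2,899,099.8436.

€2,899,099.84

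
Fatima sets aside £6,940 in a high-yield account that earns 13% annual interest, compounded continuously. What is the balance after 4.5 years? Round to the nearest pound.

£12,457

A = P·e^(rt) = 6,940·e^(0.13·4.5) = 6,940·e^0.585.
e^0.585 ≈ 1.7949909856, so A ≈ 12,457.2374.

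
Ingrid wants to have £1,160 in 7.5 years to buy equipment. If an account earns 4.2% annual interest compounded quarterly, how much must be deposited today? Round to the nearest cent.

£847.95

Growth factor = (1 + 0.0105)^30 ≈ 1.36801083.
P = 1,160/1.36801083 ≈ 847.9465.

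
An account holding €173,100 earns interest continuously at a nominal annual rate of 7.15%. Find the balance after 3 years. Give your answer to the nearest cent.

€214,512.81

A = P·e^(rt) = 173,100·e^(0.0715·3) = 173,100·e^0.2145.
e^0.2145 ≈ 1.23924212097, so A ≈ 214,512.8111.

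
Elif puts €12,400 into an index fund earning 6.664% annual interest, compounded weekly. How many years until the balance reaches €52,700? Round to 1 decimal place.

(1 + 0.00128154)^(52t) = 52,700/12,400 = 4.25.
52t·ln(1 + 0.00128154) = ln(4.25); 52t = 1.4469/0.00128072 ≈ 1129.7717.
t ≈ 21.7264 years.

21.7 years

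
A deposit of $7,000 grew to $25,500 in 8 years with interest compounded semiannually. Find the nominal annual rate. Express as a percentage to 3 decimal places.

16.830%

(1 + r/2)^16 = 25,500/7,000 = 3.64286.
1 + r/2 = 3.64286^(1/16) ≈ 1.084152, so r/2 ≈ 0.0841519.
r ≈ 2·0.0841519 = 16.83038%.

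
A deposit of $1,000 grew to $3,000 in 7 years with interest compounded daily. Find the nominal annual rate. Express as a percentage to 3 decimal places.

(1 + r/365)^2555 = 3,000/1,000 = 3.
1 + r/365 = 3^(1/2555) ≈ 1.00043, so r/365 ≈ 0.000430078.
r ≈ 365·0.000430078 = 15.69784%.

15.698%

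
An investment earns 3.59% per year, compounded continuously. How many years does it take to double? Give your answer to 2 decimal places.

19.31 years

e^(0.0359t) = 2, so 0.0359t = ln 2 ≈ 0.69315.
t ≈ 0.69315/0.0359 ≈ 19.3077.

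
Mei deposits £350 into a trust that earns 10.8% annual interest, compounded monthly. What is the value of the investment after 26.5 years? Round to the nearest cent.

Growth factor = (1 + 0.009)^318 ≈ 17.27391839.
A ≈ 350 × 17.27391839 ≈ 6,045.8714.

£6,045.87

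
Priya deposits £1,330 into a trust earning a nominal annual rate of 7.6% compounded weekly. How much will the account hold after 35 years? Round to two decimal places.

Periodic rate = 7.6%/52 = 0.00146154; periods = 52·35 = 1820.
A = 1,330·(1 + 0.076/52)^1820 ≈ 1,330·14.268553299 ≈ 18,977.1759.

£18,977.18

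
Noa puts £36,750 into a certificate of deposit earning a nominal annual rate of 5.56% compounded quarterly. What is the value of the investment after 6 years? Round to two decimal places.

Periodic rate = 5.56%/4 = 0.0139; periods = 4·6 = 24.
A = 36,750·(1 + 0.0139)^24 ≈ 36,750·1.3927813839 ≈ 51,184.7159.

£51,184.72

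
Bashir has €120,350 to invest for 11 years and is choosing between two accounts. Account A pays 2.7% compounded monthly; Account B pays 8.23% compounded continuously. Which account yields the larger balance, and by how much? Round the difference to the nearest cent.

A: (1 + 0.00225)^132 ≈ 1.34536637717, so 120,350 × 1.34536637717 ≈ 161,914.8435.
B: e^(0.0823·11) = e^0.9053 ≈ 2.47267361388, so 120,350 × 2.47267361388 ≈ 297,586.2694.
Difference ≈ 135,671.4259 in favor of B.

Account B, by €135,671.43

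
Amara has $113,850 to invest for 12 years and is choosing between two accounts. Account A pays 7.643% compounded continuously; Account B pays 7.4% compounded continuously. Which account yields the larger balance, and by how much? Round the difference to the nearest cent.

Account A, by $8,186.94

Account A growth factor: e^(0.07643·12) = e^0.91716 ≈ 2.50217411512; balance ≈ 284,872.5230.
Account B growth factor: e^(0.074·12) = e^0.888 ≈ 2.430264259; balance ≈ 276,685.5859.
Account A is larger by 8,186.9371.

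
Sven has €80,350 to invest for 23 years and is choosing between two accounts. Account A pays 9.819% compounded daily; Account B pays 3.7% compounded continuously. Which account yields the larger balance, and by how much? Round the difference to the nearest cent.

Account A growth factor: (1 + 0.09819/365)^8395 ≈ 9.56457613968; balance ≈ 768,513.6928.
Account B growth factor: e^(0.037·23) = e^0.851 ≈ 2.34198766899; balance ≈ 188,178.7092.
Account A is larger by 580,334.9836.

Account A, by €580,334.98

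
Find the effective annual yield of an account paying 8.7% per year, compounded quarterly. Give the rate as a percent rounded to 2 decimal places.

One year is 4 periods at 0.02175 each: (1 + 0.02175)^4 ≈ 1.08988.
EAR = 1.08988 − 1 ≈ 8.98798%.

8.99%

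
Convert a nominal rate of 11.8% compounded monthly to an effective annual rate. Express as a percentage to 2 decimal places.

12.46%

One year is 12 periods at 0.00983333 each: (1 + 0.00983333)^12 ≈ 1.124596.
EAR = 1.124596 − 1 ≈ 12.45957%.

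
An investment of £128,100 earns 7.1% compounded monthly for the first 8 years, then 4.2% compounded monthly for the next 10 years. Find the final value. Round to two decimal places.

After 8 years at 7.1%: 128,100 × 1.7617828255 ≈ 225,684.3799.
Then 10 years at 4.2%: 225,684.3799 × 1.5208459263 ≈ 343,231.1699.

£343,231.17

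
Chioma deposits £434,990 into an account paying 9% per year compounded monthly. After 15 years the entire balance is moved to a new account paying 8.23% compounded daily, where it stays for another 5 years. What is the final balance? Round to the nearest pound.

Phase 1: 434,990·(1 + 0.0075)^180 ≈ 1,669,510.4409.
Phase 2: 1,669,510.4409·(1 + 0.0823/365)^1825 ≈ 2,519,307.4665.

£2,519,307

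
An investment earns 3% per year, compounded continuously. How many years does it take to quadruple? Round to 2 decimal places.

e^(0.03t) = 4, so 0.03t = ln 4 ≈ 1.3863.
t ≈ 1.3863/0.03 ≈ 46.2098.

46.21 years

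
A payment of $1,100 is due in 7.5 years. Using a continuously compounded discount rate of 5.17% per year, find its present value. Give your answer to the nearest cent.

$746.44

P = A·e^(−rt) = 1,100·e^(−0.38775).
e^(−0.38775) ≈ 0.6785819676, so P ≈ 746.4402.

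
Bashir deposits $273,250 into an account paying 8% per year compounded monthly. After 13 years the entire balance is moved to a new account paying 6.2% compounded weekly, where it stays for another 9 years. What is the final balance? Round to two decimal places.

$1,345,610.92

Phase 1: 273,250·(1 + 0.08/12)^156 ≈ 770,419.9773.
Phase 2: 770,419.9773·(1 + 0.062/52)^468 ≈ 1,345,610.9159.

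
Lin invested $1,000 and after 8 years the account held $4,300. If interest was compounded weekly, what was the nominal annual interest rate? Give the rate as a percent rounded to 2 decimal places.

18.26%

The 416-period growth factor is 4,300/1,000 = 4.3.
r/52 = 4.3^(1/416) − 1 ≈ 0.00351244, so r ≈ 52·0.00351244 = 18.26469%.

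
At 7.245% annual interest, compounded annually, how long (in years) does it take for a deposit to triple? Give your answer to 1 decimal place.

15.7 years

(1 + 0.07245)^t = 3.
t = ln 3 / ln(1 + 0.07245) ≈ 1.0986/0.0699458 ≈ 15.7066.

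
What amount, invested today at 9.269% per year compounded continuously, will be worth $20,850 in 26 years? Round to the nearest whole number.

$1,873

P = A·e^(−rt) = 20,850·e^(−2.40994).
e^(−2.40994) ≈ 0.089820683652, so P ≈ 1,872.7613.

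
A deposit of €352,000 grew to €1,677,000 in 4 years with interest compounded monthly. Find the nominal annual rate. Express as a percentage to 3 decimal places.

(1 + r/12)^48 = 1,677,000/352,000 = 4.7642.
1 + r/12 = 4.7642^(1/48) ≈ 1.033058, so r/12 ≈ 0.0330582.
r ≈ 12·0.0330582 = 39.66987%.

39.670%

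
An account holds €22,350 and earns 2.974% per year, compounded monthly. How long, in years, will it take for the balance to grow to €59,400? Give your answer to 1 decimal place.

32.9 years

We need (1 + 0.00247833)^(12t) = 2.6577, so 12t = ln 2.6577 / ln 1.002478 ≈ 394.8939.
t ≈ 394.8939/12 = 32.9078 years.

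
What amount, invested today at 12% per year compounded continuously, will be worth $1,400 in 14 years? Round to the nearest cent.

P = A·e^(−rt) = 1,400·e^(−1.68).
e^(−1.68) ≈ 0.186373976, so P ≈ 260.9236.

$260.92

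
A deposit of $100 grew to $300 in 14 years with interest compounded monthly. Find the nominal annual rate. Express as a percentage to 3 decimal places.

The 168-period growth factor is 300/100 = 3.
r/12 = 3^(1/168) − 1 ≈ 0.00656079, so r ≈ 12·0.00656079 = 7.87294%.

7.873%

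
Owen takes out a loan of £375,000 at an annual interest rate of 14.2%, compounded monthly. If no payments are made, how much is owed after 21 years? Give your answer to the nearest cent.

£7,269,337.87

Periodic rate = 14.2%/12 = 0.0118333; periods = 12·21 = 252.
A = 375,000·(1 + 0.142/12)^252 ≈ 375,000·19.38490099676 ≈ 7,269,337.8738.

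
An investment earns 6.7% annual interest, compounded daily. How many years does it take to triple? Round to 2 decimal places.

16.40 years

(1 + 0.000183562)^(365t) = 3.
365t = ln 3 / ln(1 + 0.000183562) ≈ 1.0986/0.000183545 ≈ 5985.5267.
t ≈ 16.3987.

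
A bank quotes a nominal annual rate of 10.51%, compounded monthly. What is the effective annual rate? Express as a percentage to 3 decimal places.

11.031%

One year is 12 periods at 0.00875833 each: (1 + 0.00875833)^12 ≈ 1.110314.
EAR = 1.110314 − 1 ≈ 11.03135%.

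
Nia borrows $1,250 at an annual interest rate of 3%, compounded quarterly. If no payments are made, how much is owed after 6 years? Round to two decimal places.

$1,495.52

Periodic rate = 3%/4 = 0.0075; periods = 4·6 = 24.
A = 1,250·(1 + 0.0075)^24 ≈ 1,250·1.196413529 ≈ 1,495.5169.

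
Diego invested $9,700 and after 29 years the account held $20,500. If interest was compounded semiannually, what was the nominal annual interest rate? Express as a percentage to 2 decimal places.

2.60%

The 58-period growth factor is 20,500/9,700 = 2.1134.
r/2 = 2.1134^(1/58) − 1 ≈ 0.0129853, so r ≈ 2·0.0129853 = 2.59706%.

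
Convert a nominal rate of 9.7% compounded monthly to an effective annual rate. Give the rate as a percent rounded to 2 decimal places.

One year is 12 periods at 0.00808333 each: (1 + 0.00808333)^12 ≈ 1.101431.
EAR = 1.101431 − 1 ≈ 10.14308%.

10.14%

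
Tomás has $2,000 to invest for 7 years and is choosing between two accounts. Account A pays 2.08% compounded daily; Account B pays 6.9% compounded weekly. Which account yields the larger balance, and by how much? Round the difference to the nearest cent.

Account B, by $927.36

A: (1 + 0.0208/365)^2555 ≈ 1.156728604, so 2,000 × 1.156728604 ≈ 2,313.4572.
B: (1 + 0.069/52)^364 ≈ 1.620411017, so 2,000 × 1.620411017 ≈ 3,240.8220.
Difference ≈ 927.3648 in favor of B.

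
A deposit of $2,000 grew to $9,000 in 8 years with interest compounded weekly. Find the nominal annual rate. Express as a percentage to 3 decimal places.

18.835%

(1 + r/52)^416 = 9,000/2,000 = 4.5.
1 + r/52 = 4.5^(1/416) ≈ 1.003622, so r/52 ≈ 0.00362211.
r ≈ 52·0.00362211 = 18.83500%.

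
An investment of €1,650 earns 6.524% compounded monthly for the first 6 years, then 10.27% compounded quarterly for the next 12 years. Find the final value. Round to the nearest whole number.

Phase 1: 1,650·(1 + 0.06524/12)^72 ≈ 2,437.9440.
Phase 2: 2,437.9440·(1 + 0.025675)^48 ≈ 8,231.7598.

€8,232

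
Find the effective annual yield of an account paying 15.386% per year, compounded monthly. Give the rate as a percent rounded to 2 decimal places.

16.52%

EAR = (1 + 15.386%/12)^12 − 1 = (1 + 0.0128217)^12 − 1.
(1 + 0.0128217)^12 ≈ 1.165187, so EAR ≈ 16.51875%.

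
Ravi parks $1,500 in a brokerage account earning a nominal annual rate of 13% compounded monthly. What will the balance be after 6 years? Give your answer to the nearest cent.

Growth factor = (1 + 0.13/12)^72 ≈ 2.17234074.
A ≈ 1,500 × 2.17234074 ≈ 3,258.5111.

$3,258.51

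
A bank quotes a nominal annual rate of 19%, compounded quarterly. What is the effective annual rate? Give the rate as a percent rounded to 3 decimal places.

20.397%

One year is 4 periods at 0.0475 each: (1 + 0.0475)^4 ≈ 1.203971.
EAR = 1.203971 − 1 ≈ 20.39713%.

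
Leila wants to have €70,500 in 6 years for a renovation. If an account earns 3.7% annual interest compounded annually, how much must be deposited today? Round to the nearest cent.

€56,691.32

Annual rate = 3.7% = 0.037; 6 periods.
P = 70,500/(1 + 0.037)^6 ≈ 70,500/1.243576591 ≈ 56,691.3212.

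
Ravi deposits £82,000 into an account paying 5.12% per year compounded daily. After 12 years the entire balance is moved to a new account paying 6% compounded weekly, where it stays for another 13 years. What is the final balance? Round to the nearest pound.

After 12 years at 5.12%: 82,000 × 1.84846748974 ≈ 151,574.3342.
Then 13 years at 6%: 151,574.3342 × 2.18049157795 ≈ 330,506.5591.

£330,507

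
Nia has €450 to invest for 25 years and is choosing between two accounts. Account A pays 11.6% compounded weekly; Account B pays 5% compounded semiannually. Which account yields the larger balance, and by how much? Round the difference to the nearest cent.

A: (1 + 0.116/52)^1300 ≈ 18.11554097, so 450 × 18.11554097 ≈ 8,151.9934.
B: (1 + 0.025)^50 ≈ 3.43710872, so 450 × 3.43710872 ≈ 1,546.6989.
Difference ≈ 6,605.2945 in favor of A.

Account A, by €6,605.29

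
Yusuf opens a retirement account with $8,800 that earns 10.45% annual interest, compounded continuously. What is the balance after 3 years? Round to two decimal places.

A = P·e^(rt) = 8,800·e^(0.1045·3) = 8,800·e^0.3135.
e^0.3135 ≈ 1.3682054628, so A ≈ 12,040.2081.

$12,040.21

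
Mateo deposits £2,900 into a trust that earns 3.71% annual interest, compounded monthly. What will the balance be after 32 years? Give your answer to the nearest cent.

£9,488.49

Growth factor = (1 + 0.0371/12)^384 ≈ 3.27189249.
A ≈ 2,900 × 3.27189249 ≈ 9,488.4882.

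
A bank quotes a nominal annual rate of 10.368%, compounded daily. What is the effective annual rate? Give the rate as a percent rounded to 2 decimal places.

One year is 365 periods at 0.000284055 each: (1 + 0.000284055)^365 ≈ 1.109229.
EAR = 1.109229 − 1 ≈ 10.92291%.

10.92%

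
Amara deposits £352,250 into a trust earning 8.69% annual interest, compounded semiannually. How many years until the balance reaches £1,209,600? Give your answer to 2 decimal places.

14.50 years

(1 + 0.04345)^(2t) = 1,209,600/352,250 = 3.4339.
2t·ln(1 + 0.04345) = ln(3.4339); 2t = 1.2337/0.0425325 ≈ 29.0061.
t ≈ 14.5031 years.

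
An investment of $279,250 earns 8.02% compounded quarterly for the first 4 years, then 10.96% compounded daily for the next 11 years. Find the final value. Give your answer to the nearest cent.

$1,280,688.11

After 4 years at 8.02%: 279,250 × 1.373862795695 ≈ 383,651.1857.
Then 11 years at 10.96%: 383,651.1857 × 3.338157576799 ≈ 1,280,688.1124.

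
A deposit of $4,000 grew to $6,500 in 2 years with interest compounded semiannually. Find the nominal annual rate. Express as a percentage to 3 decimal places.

The 4-period growth factor is 6,500/4,000 = 1.625.
r/2 = 1.625^(1/4) − 1 ≈ 0.12905, so r ≈ 2·0.12905 = 25.81009%.

25.810%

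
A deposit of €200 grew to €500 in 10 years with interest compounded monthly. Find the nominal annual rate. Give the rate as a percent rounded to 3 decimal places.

9.198%

(1 + r/12)^120 = 500/200 = 2.5.
1 + r/12 = 2.5^(1/120) ≈ 1.007665, so r/12 ≈ 0.00766498.
r ≈ 12·0.00766498 = 9.19798%.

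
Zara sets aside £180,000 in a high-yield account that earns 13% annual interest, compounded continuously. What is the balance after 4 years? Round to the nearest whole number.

A = P·e^(rt) = 180,000·e^(0.13·4) = 180,000·e^0.52.
e^0.52 ≈ 1.6820276497, so A ≈ 302,764.9769.

£302,765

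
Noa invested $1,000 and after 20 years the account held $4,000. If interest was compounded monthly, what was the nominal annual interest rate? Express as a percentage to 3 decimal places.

6.952%

(1 + r/12)^240 = 4,000/1,000 = 4.
1 + r/12 = 4^(1/240) ≈ 1.005793, so r/12 ≈ 0.00579294.
r ≈ 12·0.00579294 = 6.95153%.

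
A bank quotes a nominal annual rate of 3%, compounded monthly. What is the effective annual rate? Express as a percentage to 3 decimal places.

3.042%

One year is 12 periods at 0.0025 each: (1 + 0.0025)^12 ≈ 1.030416.
EAR = 1.030416 − 1 ≈ 3.04160%.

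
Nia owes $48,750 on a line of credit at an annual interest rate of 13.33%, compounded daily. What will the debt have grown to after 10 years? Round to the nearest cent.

Growth factor = (1 + 0.1333/365)^3650 ≈ 3.79148077955.
A ≈ 48,750 × 3.79148077955 ≈ 184,834.6880.

$184,834.69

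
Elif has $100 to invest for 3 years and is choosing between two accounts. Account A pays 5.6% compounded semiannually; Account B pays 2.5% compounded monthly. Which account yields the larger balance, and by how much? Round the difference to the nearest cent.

Account A, by $10.24

Account A growth factor: (1 + 0.028)^6 ≈ 1.18020836; balance ≈ 118.0208.
Account B growth factor: (1 + 0.025/12)^36 ≈ 1.07780006; balance ≈ 107.7800.
Account A is larger by 10.2408.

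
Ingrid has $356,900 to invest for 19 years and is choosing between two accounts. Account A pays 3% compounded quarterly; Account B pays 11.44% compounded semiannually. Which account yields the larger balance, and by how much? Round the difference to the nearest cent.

A: (1 + 0.0075)^76 ≈ 1.76451016992, so 356,900 × 1.76451016992 ≈ 629,753.6796.
B: (1 + 0.0572)^38 ≈ 8.278885371972, so 356,900 × 8.278885371972 ≈ 2,954,734.1893.
Difference ≈ 2,324,980.5096 in favor of B.

Account B, by $2,324,980.51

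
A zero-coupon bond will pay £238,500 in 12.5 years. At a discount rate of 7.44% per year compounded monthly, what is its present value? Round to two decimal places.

£94,371.63

Periodic rate = 7.44%/12 = 0.0062; 150 periods.
P = 238,500/(1 + 0.0062)^150 ≈ 238,500/2.52724268668 ≈ 94,371.6254.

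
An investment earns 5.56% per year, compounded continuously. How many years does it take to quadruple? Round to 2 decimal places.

24.93 years

e^(0.0556t) = 4, so 0.0556t = ln 4 ≈ 1.3863.
t ≈ 1.3863/0.0556 ≈ 24.9334.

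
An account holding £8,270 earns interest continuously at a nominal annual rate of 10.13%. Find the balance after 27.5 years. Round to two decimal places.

A = P·e^(rt) = 8,270·e^(0.1013·27.5) = 8,270·e^2.78575.
e^2.78575 ≈ 16.2119722975, so A ≈ 134,073.0109.

£134,073.01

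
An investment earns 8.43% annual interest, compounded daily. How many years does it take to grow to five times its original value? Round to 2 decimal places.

(1 + 0.000230959)^(365t) = 5.
365t = ln 5 / ln(1 + 0.000230959) ≈ 1.6094/0.000230932 ≈ 6969.3081.
t ≈ 19.0940.

19.09 years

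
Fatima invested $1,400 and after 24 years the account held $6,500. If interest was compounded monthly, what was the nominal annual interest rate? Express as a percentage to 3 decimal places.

(1 + r/12)^288 = 6,500/1,400 = 4.64286.
1 + r/12 = 4.64286^(1/288) ≈ 1.005345, so r/12 ≈ 0.00534524.
r ≈ 12·0.00534524 = 6.41429%.

6.414%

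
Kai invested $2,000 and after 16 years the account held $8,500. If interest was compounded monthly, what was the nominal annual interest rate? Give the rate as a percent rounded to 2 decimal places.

9.08%

(1 + r/12)^192 = 8,500/2,000 = 4.25.
1 + r/12 = 4.25^(1/192) ≈ 1.007565, so r/12 ≈ 0.0075645.
r ≈ 12·0.0075645 = 9.07740%.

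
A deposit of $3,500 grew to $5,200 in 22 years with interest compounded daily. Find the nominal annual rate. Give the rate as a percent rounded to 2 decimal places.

(1 + r/365)^8030 = 5,200/3,500 = 1.48571.
1 + r/365 = 1.48571^(1/8030) ≈ 1.000049, so r/365 ≈ 0.0000493033.
r ≈ 365·0.0000493033 = 1.79957%.

1.80%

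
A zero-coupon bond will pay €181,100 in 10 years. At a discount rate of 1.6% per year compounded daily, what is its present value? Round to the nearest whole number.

€154,324

Periodic rate = 1.6%/365 = 0.0000438356; 3650 periods.
P = 181,100/(1 + 0.016/365)^3650 ≈ 181,100/1.17350675579 ≈ 154,323.7814.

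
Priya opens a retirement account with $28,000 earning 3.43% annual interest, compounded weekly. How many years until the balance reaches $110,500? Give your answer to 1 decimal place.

(1 + 0.000659615)^(52t) = 110,500/28,000 = 3.9464.
52t·ln(1 + 0.000659615) = ln(3.9464); 52t = 1.3728/0.000659398 ≈ 2081.9159.
t ≈ 40.0368 years.

40.0 years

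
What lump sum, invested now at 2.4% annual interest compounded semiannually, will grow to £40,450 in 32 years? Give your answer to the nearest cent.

£18,852.36

Periodic rate = 2.4%/2 = 0.012; 64 periods.
P = 40,450/(1 + 0.012)^64 ≈ 40,450/2.1456199581 ≈ 18,852.3601.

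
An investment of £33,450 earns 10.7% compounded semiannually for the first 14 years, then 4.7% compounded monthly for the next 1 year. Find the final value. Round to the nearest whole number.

£150,846

Phase 1: 33,450·(1 + 0.0535)^28 ≈ 143,933.9489.
Phase 2: 143,933.9489·(1 + 0.047/12)^12 ≈ 150,846.4910.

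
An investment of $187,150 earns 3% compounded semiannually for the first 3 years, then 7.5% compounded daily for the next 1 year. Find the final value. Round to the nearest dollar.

$220,574

Phase 1: 187,150·(1 + 0.015)^6 ≈ 204,637.9068.
Phase 2: 204,637.9068·(1 + 0.075/365)^365 ≈ 220,574.2571.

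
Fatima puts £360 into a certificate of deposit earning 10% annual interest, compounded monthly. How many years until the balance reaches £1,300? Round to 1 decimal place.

(1 + 0.00833333)^(12t) = 1,300/360 = 3.6111.
12t·ln(1 + 0.00833333) = ln(3.6111); 12t = 1.284/0.0082988 ≈ 154.7230.
t ≈ 12.8936 years.

12.9 years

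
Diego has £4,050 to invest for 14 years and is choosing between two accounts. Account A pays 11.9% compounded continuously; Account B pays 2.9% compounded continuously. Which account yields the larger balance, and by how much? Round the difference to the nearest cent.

Account A growth factor: e^(0.119·14) = e^1.666 ≈ 5.2909615667; balance ≈ 21,428.3943.
Account B growth factor: e^(0.029·14) = e^0.406 ≈ 1.500802552; balance ≈ 6,078.2503.
Account A is larger by 15,350.1440.

Account A, by £15,350.14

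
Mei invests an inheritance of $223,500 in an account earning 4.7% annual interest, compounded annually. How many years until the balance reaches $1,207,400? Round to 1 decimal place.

36.7 years

We need (1 + 0.047)^t = 5.4022, so t = ln 5.4022 / ln 1.047 ≈ 36.7266.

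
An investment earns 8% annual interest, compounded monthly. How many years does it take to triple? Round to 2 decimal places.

(1 + 0.00666667)^(12t) = 3.
12t = ln 3 / ln(1 + 0.00666667) ≈ 1.0986/0.00664454 ≈ 165.3405.
t ≈ 13.7784.

13.78 years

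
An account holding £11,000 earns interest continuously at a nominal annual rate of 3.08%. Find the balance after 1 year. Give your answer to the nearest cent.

£11,344.07

A = P·e^(rt) = 11,000·e^(0.0308·1) = 11,000·e^0.0308.
e^0.0308 ≈ 1.0312792274, so A ≈ 11,344.0715.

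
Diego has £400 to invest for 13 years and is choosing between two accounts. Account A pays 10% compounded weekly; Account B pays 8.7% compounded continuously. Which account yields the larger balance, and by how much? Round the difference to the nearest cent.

Account A, by £226.39

Account A growth factor: (1 + 0.1/52)^676 ≈ 3.664718777; balance ≈ 1,465.8875.
Account B growth factor: e^(0.087·13) = e^1.131 ≈ 3.098753705; balance ≈ 1,239.5015.
Account A is larger by 226.3860.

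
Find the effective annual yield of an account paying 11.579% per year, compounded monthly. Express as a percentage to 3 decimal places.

EAR = (1 + 11.579%/12)^12 − 1 = (1 + 0.00964917)^12 − 1.
(1 + 0.00964917)^12 ≈ 1.122137, so EAR ≈ 12.21370%.

12.214%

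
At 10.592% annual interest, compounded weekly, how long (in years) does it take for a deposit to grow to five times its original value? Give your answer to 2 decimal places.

(1 + 0.00203692)^(52t) = 5.
52t = ln 5 / ln(1 + 0.00203692) ≈ 1.6094/0.00203485 ≈ 790.9364.
t ≈ 15.2103.

15.21 years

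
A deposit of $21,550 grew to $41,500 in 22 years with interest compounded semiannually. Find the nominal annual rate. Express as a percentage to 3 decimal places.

(1 + r/2)^44 = 41,500/21,550 = 1.92575.
1 + r/2 = 1.92575^(1/44) ≈ 1.015005, so r/2 ≈ 0.015005.
r ≈ 2·0.015005 = 3.00101%.

3.001%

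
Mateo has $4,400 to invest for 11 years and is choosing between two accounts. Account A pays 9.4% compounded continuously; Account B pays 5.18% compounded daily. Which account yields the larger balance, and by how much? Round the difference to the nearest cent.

Account A growth factor: e^(0.094·11) = e^1.034 ≈ 2.8122925365; balance ≈ 12,374.0872.
Account B growth factor: (1 + 0.0518/365)^4015 ≈ 1.767841961; balance ≈ 7,778.5046.
Account A is larger by 4,595.5825.

Account A, by $4,595.58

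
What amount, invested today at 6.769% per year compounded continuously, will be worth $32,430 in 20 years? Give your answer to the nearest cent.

P = A·e^(−rt) = 32,430·e^(−1.3538).
e^(−1.3538) ≈ 0.258257017, so P ≈ 8,375.2751.

$8,375.28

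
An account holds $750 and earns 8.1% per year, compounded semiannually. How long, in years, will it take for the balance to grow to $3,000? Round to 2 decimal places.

(1 + 0.0405)^(2t) = 3,000/750 = 4.
2t·ln(1 + 0.0405) = ln(4); 2t = 1.3863/0.0397014 ≈ 34.9181.
t ≈ 17.4590 years.

17.46 years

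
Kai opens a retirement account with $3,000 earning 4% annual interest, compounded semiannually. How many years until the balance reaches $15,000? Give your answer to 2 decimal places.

(1 + 0.02)^(2t) = 15,000/3,000 = 5.
2t·ln(1 + 0.02) = ln(5); 2t = 1.6094/0.0198026 ≈ 81.2740.
t ≈ 40.6370 years.

40.64 years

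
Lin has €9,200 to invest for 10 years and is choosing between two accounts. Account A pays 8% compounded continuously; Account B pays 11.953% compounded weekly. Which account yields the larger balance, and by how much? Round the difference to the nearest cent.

Account B, by €9,885.20

Account A growth factor: e^(0.08·10) = e^0.8 ≈ 2.2255409285; balance ≈ 20,474.9765.
Account B growth factor: (1 + 0.11953/52)^520 ≈ 3.3000192809; balance ≈ 30,360.1774.
Account B is larger by 9,885.2008.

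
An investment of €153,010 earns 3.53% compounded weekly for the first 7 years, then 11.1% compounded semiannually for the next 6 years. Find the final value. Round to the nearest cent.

Phase 1: 153,010·(1 + 0.0353/52)^364 ≈ 195,883.3728.
Phase 2: 195,883.3728·(1 + 0.0555)^12 ≈ 374,538.4639.

€374,538.46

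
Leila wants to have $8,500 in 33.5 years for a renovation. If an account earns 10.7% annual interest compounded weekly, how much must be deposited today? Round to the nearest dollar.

$237

Periodic rate = 10.7%/52 = 0.00205769; 1742 periods.
P = 8,500/(1 + 0.107/52)^1742 ≈ 8,500/35.90286697 ≈ 236.7499.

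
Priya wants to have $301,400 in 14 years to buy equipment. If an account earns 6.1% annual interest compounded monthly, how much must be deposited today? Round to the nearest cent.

Periodic rate = 6.1%/12 = 0.00508333; 168 periods.
P = 301,400/(1 + 0.061/12)^168 ≈ 301,400/2.34394813462 ≈ 128,586.4630.

$128,586.46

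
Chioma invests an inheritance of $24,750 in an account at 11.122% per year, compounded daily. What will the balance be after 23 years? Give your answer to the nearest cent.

$319,416.48

Periodic rate = 11.122%/365 = 0.000304712; periods = 365·23 = 8395.
A = 24,750·(1 + 0.11122/365)^8395 ≈ 24,750·12.9057163735 ≈ 319,416.4802.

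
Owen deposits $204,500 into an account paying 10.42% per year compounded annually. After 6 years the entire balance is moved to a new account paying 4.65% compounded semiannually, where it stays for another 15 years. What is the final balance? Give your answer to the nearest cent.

After 6 years at 10.42%: 204,500 × 1.81253523074 ≈ 370,663.4547.
Then 15 years at 4.65%: 370,663.4547 × 1.99274899841 ≈ 738,639.2281.

$738,639.23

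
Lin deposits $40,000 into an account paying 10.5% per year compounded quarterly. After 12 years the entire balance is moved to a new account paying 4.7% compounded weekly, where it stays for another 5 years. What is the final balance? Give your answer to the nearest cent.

Phase 1: 40,000·(1 + 0.02625)^48 ≈ 138,743.3439.
Phase 2: 138,743.3439·(1 + 0.047/52)^260 ≈ 175,479.0464.

$175,479.05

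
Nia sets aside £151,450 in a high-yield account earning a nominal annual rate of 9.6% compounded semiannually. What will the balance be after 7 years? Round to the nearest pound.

Growth factor = (1 + 0.048)^14 ≈ 1.92778216064.
A ≈ 151,450 × 1.92778216064 ≈ 291,962.6082.

£291,963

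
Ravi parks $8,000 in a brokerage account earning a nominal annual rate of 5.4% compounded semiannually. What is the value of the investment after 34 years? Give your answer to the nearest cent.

$48,964.37

Growth factor = (1 + 0.027)^68 ≈ 6.1205459763.
A ≈ 8,000 × 6.1205459763 ≈ 48,964.3678.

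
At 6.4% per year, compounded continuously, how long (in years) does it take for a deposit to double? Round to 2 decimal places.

10.83 years

e^(0.064t) = 2, so 0.064t = ln 2 ≈ 0.69315.
t ≈ 0.69315/0.064 ≈ 10.8304.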